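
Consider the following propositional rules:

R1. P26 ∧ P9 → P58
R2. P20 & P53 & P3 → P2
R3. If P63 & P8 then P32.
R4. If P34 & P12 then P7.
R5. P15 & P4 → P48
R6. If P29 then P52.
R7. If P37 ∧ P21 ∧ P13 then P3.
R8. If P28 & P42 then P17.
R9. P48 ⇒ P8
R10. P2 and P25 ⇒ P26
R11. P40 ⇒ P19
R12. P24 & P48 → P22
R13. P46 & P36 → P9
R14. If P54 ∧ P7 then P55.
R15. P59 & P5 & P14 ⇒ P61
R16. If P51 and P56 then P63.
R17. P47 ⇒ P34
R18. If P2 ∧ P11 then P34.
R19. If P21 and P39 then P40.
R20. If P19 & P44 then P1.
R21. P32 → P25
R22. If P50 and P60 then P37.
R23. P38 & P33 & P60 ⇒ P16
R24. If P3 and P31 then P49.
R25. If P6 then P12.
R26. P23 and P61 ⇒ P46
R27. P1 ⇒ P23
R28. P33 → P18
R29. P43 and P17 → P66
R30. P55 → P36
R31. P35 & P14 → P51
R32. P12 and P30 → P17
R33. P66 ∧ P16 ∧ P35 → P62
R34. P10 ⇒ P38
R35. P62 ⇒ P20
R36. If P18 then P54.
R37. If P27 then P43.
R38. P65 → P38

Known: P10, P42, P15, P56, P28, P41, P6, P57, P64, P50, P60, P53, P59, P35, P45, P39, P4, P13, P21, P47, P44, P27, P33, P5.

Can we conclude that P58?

No

Forward chaining from the given facts derives: P48, P17, P8, P34, P40, P37, P12, P18, P38, P54, P43, P7, P3, P19, P55, P1, P16, P23, P66, P36, P62, P20, P2.
The only rule concluding P58 is R1, which needs P26; that is never established.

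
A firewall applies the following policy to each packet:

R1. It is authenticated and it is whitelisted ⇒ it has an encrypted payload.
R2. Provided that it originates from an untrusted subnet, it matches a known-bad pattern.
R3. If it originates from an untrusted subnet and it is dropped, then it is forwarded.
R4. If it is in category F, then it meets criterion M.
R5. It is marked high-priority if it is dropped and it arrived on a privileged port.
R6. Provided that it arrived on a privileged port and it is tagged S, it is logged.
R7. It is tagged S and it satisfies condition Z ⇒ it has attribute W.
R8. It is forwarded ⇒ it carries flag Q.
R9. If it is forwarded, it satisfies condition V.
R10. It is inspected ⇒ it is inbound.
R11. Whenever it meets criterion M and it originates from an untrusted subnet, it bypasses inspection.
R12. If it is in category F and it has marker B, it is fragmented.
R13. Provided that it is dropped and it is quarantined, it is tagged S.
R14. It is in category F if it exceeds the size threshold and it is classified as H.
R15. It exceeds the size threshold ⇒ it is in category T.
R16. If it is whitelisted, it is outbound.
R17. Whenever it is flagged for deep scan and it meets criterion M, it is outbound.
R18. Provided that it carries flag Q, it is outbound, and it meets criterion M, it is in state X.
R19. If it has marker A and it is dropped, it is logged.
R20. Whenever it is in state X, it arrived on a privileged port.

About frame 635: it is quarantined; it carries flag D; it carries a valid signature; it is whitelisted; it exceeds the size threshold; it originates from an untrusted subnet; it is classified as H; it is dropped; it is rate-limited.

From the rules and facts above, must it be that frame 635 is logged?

Yes

By R3 (it originates from an untrusted subnet, it is dropped): it is forwarded.
By R8 (it is forwarded): it carries flag Q.
By R13 (it is dropped, it is quarantined): it is tagged S.
By R14 (it exceeds the size threshold, it is classified as H): it is in category F.
By R16 (it is whitelisted): it is outbound.
By R4 (it is in category F): it meets criterion M.
By R18 (it carries flag Q, it is outbound, it meets criterion M): it is in state X.
By R20 (it is in state X): it arrived on a privileged port.
By R6 (it arrived on a privileged port, it is tagged S): it is logged.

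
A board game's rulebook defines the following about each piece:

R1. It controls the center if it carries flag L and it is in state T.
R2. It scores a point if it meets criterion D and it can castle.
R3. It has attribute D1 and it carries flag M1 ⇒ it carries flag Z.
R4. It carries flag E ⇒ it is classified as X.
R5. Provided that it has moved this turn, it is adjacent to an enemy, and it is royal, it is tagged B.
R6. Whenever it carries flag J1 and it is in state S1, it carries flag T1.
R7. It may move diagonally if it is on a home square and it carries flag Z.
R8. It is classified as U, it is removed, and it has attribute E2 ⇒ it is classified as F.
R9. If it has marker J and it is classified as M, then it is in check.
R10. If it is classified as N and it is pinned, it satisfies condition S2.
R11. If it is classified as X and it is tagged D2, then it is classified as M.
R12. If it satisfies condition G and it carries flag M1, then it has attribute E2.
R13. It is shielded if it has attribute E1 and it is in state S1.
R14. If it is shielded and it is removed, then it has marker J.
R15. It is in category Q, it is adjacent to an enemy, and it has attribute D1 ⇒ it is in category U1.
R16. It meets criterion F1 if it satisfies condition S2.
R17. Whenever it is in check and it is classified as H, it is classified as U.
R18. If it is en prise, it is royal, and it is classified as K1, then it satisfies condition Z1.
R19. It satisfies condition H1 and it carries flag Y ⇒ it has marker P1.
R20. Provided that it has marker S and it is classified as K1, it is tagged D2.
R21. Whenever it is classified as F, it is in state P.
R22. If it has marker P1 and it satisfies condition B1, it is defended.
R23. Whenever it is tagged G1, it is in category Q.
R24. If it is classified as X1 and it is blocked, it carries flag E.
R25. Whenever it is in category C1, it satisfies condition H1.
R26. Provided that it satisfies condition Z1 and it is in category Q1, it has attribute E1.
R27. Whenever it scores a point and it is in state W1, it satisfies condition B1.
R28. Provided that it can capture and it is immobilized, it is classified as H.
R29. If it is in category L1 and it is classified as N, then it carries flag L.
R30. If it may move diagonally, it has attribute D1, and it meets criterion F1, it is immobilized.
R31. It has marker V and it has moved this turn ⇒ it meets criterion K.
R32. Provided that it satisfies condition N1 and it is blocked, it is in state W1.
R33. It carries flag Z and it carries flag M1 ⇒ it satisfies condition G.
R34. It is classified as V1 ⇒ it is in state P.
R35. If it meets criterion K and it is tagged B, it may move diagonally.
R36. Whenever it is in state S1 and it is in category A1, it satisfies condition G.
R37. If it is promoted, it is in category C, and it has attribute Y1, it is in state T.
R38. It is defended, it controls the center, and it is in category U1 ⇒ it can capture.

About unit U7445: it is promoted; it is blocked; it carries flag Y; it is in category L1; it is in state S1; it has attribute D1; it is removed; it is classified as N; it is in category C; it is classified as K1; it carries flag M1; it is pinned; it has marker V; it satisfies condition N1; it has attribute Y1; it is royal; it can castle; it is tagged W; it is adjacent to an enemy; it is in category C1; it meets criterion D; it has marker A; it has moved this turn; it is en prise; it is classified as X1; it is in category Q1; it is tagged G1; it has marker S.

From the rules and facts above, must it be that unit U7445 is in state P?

Yes

By R2 (it meets criterion D, it can castle): it scores a point.
By R3 (it has attribute D1, it carries flag M1): it carries flag Z.
By R5 (it has moved this turn, it is adjacent to an enemy, it is royal): it is tagged B.
By R10 (it is classified as N, it is pinned): it satisfies condition S2.
By R16 (it satisfies condition S2): it meets criterion F1.
By R18 (it is en prise, it is royal, it is classified as K1): it satisfies condition Z1.
By R20 (it has marker S, it is classified as K1): it is tagged D2.
By R23 (it is tagged G1): it is in category Q.
By R24 (it is classified as X1, it is blocked): it carries flag E.
By R25 (it is in category C1): it satisfies condition H1.
By R26 (it satisfies condition Z1, it is in category Q1): it has attribute E1.
By R29 (it is in category L1, it is classified as N): it carries flag L.
By R31 (it has marker V, it has moved this turn): it meets criterion K.
By R32 (it satisfies condition N1, it is blocked): it is in state W1.
By R33 (it carries flag Z, it carries flag M1): it satisfies condition G.
By R35 (it meets criterion K, it is tagged B): it may move diagonally.
By R37 (it is promoted, it is in category C, it has attribute Y1): it is in state T.
By R1 (it carries flag L, it is in state T): it controls the center.
By R4 (it carries flag E): it is classified as X.
By R11 (it is classified as X, it is tagged D2): it is classified as M.
By R12 (it satisfies condition G, it carries flag M1): it has attribute E2.
By R13 (it has attribute E1, it is in state S1): it is shielded.
By R14 (it is shielded, it is removed): it has marker J.
By R15 (it is in category Q, it is adjacent to an enemy, it has attribute D1): it is in category U1.
By R19 (it satisfies condition H1, it carries flag Y): it has marker P1.
By R27 (it scores a point, it is in state W1): it satisfies condition B1.
By R30 (it may move diagonally, it has attribute D1, it meets criterion F1): it is immobilized.
By R9 (it has marker J, it is classified as M): it is in check.
By R22 (it has marker P1, it satisfies condition B1): it is defended.
By R38 (it is defended, it controls the center, it is in category U1): it can capture.
By R28 (it can capture, it is immobilized): it is classified as H.
By R17 (it is in check, it is classified as H): it is classified as U.
By R8 (it is classified as U, it is removed, it has attribute E2): it is classified as F.
By R21 (it is classified as F): it is in state P.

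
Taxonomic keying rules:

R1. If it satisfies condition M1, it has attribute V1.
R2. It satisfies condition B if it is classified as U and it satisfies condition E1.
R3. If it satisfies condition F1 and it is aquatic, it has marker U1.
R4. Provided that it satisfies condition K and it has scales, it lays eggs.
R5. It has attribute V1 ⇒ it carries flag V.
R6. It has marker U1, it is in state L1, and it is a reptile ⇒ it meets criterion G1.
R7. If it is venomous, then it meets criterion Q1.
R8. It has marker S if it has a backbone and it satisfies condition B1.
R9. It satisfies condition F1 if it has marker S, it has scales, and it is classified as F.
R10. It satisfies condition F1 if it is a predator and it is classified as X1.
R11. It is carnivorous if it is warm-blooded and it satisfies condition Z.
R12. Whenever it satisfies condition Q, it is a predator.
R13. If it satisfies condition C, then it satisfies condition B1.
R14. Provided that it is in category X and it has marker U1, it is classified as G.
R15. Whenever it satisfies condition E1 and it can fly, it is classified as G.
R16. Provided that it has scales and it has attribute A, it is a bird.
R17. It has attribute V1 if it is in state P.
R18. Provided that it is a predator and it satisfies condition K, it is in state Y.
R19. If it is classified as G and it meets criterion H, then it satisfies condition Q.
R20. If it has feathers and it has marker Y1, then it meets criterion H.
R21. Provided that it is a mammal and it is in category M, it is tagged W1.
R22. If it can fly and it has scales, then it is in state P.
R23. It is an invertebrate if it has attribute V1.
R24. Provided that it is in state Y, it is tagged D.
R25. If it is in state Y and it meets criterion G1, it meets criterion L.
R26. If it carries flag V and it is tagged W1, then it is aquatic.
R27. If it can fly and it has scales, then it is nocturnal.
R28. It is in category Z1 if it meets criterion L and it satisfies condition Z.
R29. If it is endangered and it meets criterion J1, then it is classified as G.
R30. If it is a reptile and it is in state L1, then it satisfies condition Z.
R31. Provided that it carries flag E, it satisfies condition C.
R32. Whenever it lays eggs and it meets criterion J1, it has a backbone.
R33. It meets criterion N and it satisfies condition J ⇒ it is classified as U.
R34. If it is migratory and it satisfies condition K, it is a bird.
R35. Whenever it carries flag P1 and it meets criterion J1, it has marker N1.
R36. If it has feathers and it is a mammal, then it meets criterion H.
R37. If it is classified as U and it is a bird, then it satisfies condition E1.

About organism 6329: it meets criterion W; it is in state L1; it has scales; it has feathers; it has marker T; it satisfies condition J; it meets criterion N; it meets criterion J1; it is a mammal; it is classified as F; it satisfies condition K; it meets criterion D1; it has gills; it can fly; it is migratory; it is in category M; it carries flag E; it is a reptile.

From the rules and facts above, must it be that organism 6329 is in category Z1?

Yes

By R4 (it satisfies condition K, it has scales): it lays eggs.
By R21 (it is a mammal, it is in category M): it is tagged W1.
By R22 (it can fly, it has scales): it is in state P.
By R30 (it is a reptile, it is in state L1): it satisfies condition Z.
By R31 (it carries flag E): it satisfies condition C.
By R32 (it lays eggs, it meets criterion J1): it has a backbone.
By R33 (it meets criterion N, it satisfies condition J): it is classified as U.
By R34 (it is migratory, it satisfies condition K): it is a bird.
By R36 (it has feathers, it is a mammal): it meets criterion H.
By R37 (it is classified as U, it is a bird): it satisfies condition E1.
By R13 (it satisfies condition C): it satisfies condition B1.
By R15 (it satisfies condition E1, it can fly): it is classified as G.
By R17 (it is in state P): it has attribute V1.
By R19 (it is classified as G, it meets criterion H): it satisfies condition Q.
By R5 (it has attribute V1): it carries flag V.
By R8 (it has a backbone, it satisfies condition B1): it has marker S.
By R9 (it has marker S, it has scales, it is classified as F): it satisfies condition F1.
By R12 (it satisfies condition Q): it is a predator.
By R18 (it is a predator, it satisfies condition K): it is in state Y.
By R26 (it carries flag V, it is tagged W1): it is aquatic.
By R3 (it satisfies condition F1, it is aquatic): it has marker U1.
By R6 (it has marker U1, it is in state L1, it is a reptile): it meets criterion G1.
By R25 (it is in state Y, it meets criterion G1): it meets criterion L.
By R28 (it meets criterion L, it satisfies condition Z): it is in category Z1.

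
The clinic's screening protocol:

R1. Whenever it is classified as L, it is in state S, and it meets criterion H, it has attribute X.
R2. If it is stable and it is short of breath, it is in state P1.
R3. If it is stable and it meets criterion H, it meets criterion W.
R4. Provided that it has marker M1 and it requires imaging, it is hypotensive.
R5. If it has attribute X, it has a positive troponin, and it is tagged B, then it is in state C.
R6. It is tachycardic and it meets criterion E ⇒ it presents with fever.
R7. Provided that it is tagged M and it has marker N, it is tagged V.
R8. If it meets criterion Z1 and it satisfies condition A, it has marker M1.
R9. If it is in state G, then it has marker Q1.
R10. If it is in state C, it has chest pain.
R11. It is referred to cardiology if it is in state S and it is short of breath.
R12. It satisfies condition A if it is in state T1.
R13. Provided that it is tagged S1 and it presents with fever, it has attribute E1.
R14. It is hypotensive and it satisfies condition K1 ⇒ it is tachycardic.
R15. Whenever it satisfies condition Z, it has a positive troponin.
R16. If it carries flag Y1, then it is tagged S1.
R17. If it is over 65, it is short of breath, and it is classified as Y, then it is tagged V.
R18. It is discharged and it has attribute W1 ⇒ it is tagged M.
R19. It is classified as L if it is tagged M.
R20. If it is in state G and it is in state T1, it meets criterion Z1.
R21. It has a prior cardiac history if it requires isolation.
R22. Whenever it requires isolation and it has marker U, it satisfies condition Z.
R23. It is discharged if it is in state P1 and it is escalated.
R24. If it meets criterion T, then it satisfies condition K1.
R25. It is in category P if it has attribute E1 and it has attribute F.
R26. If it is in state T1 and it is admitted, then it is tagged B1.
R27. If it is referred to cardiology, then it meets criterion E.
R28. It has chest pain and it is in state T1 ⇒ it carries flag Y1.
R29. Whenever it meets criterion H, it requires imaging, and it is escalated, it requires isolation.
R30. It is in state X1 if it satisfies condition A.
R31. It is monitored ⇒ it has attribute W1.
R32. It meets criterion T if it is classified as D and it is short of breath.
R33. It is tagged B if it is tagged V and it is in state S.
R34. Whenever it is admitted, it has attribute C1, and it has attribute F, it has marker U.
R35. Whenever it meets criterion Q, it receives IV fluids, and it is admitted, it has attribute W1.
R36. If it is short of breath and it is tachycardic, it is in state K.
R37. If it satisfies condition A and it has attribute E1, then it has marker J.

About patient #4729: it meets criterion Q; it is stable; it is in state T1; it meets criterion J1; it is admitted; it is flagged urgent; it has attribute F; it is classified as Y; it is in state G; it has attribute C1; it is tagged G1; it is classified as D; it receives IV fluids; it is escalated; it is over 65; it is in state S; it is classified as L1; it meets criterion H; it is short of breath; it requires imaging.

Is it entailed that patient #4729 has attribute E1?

Yes

By R2 (it is stable, it is short of breath): it is in state P1.
By R11 (it is in state S, it is short of breath): it is referred to cardiology.
By R12 (it is in state T1): it satisfies condition A.
By R17 (it is over 65, it is short of breath, it is classified as Y): it is tagged V.
By R20 (it is in state G, it is in state T1): it meets criterion Z1.
By R23 (it is in state P1, it is escalated): it is discharged.
By R27 (it is referred to cardiology): it meets criterion E.
By R29 (it meets criterion H, it requires imaging, it is escalated): it requires isolation.
By R32 (it is classified as D, it is short of breath): it meets criterion T.
By R33 (it is tagged V, it is in state S): it is tagged B.
By R34 (it is admitted, it has attribute C1, it has attribute F): it has marker U.
By R35 (it meets criterion Q, it receives IV fluids, it is admitted): it has attribute W1.
By R8 (it meets criterion Z1, it satisfies condition A): it has marker M1.
By R18 (it is discharged, it has attribute W1): it is tagged M.
By R19 (it is tagged M): it is classified as L.
By R22 (it requires isolation, it has marker U): it satisfies condition Z.
By R24 (it meets criterion T): it satisfies condition K1.
By R1 (it is classified as L, it is in state S, it meets criterion H): it has attribute X.
By R4 (it has marker M1, it requires imaging): it is hypotensive.
By R14 (it is hypotensive, it satisfies condition K1): it is tachycardic.
By R15 (it satisfies condition Z): it has a positive troponin.
By R5 (it has attribute X, it has a positive troponin, it is tagged B): it is in state C.
By R6 (it is tachycardic, it meets criterion E): it presents with fever.
By R10 (it is in state C): it has chest pain.
By R28 (it has chest pain, it is in state T1): it carries flag Y1.
By R16 (it carries flag Y1): it is tagged S1.
By R13 (it is tagged S1, it presents with fever): it has attribute E1.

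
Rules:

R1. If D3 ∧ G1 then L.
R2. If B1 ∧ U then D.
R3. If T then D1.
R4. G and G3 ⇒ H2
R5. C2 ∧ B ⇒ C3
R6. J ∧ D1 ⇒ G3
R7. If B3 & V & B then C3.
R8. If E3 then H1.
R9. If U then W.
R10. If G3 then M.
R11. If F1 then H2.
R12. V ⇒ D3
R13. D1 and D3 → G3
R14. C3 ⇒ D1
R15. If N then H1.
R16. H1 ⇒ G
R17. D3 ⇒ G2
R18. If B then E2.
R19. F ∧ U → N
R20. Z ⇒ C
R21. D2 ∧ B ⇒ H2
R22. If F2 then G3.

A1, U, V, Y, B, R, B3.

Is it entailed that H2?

No

Forward chaining from the given facts derives: C3, W, D3, D1, G2, E2, G3, M.
Rules concluding H2: R4 needs G; R11 needs F1; R21 needs D2 — none of these are established.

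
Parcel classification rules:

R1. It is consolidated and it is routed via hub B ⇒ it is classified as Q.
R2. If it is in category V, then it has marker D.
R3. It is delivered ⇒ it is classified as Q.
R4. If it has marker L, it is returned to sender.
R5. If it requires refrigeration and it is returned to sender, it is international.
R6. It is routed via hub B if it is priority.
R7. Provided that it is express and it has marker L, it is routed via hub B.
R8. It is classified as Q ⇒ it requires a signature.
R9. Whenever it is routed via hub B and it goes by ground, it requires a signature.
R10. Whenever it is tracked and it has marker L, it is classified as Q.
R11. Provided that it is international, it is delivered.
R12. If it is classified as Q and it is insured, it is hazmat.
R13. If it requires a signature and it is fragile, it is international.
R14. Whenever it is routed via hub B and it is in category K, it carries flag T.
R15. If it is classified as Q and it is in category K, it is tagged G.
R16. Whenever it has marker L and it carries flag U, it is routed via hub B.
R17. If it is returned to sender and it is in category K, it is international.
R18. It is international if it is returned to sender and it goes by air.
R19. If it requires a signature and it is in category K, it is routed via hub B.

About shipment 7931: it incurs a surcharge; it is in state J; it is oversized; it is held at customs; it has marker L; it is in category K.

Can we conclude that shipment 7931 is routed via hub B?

By R4 (it has marker L): it is returned to sender.
By R17 (it is returned to sender, it is in category K): it is international.
By R11 (it is international): it is delivered.
By R3 (it is delivered): it is classified as Q.
By R8 (it is classified as Q): it requires a signature.
By R19 (it requires a signature, it is in category K): it is routed via hub B.

Yes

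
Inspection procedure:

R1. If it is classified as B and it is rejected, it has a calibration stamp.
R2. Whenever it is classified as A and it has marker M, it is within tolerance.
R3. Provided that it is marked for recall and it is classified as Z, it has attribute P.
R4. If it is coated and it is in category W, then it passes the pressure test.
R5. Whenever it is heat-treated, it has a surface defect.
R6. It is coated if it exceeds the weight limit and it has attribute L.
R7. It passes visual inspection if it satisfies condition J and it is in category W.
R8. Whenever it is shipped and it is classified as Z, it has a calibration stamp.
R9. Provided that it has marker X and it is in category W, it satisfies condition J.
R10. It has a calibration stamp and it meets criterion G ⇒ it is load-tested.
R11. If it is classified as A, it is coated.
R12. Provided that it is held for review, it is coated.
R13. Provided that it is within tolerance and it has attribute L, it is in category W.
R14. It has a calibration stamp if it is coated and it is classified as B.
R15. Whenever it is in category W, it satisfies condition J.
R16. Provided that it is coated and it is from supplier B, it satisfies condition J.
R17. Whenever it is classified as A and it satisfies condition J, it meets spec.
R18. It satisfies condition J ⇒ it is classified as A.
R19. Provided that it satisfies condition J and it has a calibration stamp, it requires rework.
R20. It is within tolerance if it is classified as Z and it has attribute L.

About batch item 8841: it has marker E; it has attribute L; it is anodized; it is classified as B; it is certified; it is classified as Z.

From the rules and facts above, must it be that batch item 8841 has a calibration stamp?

Yes

By R20 (it is classified as Z, it has attribute L): it is within tolerance.
By R13 (it is within tolerance, it has attribute L): it is in category W.
By R15 (it is in category W): it satisfies condition J.
By R18 (it satisfies condition J): it is classified as A.
By R11 (it is classified as A): it is coated.
By R14 (it is coated, it is classified as B): it has a calibration stamp.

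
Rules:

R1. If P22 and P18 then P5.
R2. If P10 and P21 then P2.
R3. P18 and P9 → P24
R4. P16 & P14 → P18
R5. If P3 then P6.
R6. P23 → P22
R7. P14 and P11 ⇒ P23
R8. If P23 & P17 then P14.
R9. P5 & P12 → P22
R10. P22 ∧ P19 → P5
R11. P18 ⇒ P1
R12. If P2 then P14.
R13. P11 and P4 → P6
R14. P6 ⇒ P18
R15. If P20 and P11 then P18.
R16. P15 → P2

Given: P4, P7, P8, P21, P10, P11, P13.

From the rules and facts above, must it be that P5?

Yes

P2  (by R2: P10, P21)
P14  (by R12: P2)
P6  (by R13: P11, P4)
P18  (by R14: P6)
P23  (by R7: P14, P11)
P22  (by R6: P23)
P5  (by R1: P22, P18)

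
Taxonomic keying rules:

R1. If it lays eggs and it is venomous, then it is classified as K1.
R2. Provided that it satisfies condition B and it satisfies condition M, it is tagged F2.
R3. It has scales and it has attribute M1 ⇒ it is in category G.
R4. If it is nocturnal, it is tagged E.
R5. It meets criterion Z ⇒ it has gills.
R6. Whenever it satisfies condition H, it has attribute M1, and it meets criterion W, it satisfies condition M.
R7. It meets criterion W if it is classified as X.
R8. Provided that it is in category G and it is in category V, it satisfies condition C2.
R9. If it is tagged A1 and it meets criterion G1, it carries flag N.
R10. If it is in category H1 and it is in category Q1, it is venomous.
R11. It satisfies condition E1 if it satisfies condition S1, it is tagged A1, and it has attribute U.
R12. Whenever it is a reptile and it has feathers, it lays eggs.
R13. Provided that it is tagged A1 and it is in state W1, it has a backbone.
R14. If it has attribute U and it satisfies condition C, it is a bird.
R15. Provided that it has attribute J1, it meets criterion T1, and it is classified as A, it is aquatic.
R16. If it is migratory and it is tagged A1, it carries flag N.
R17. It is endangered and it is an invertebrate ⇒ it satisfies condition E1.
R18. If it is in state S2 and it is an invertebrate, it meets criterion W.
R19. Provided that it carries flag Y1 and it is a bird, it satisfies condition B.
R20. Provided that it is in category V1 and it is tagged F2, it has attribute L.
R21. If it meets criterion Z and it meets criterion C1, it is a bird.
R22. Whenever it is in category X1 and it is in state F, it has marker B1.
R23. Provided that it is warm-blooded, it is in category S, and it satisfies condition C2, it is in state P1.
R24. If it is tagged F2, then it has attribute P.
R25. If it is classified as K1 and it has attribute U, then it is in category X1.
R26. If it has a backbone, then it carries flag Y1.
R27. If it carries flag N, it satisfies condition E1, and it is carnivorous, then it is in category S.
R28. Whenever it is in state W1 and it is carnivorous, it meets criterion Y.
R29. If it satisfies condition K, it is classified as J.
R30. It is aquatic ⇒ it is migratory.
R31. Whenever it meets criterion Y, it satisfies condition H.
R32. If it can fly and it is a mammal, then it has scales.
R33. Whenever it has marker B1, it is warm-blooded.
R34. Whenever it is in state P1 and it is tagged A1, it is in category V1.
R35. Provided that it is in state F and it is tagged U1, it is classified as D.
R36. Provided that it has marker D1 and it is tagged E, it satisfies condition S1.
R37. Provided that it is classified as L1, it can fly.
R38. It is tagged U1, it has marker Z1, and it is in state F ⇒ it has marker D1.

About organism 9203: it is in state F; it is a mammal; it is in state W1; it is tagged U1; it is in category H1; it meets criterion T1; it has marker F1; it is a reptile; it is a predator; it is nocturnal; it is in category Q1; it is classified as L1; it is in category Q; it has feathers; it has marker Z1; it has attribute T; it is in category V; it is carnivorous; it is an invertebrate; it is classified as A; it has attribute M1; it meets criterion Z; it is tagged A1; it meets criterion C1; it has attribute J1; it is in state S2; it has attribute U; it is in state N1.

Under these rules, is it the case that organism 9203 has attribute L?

Yes

By R4 (it is nocturnal): it is tagged E.
By R10 (it is in category H1, it is in category Q1): it is venomous.
By R12 (it is a reptile, it has feathers): it lays eggs.
By R13 (it is tagged A1, it is in state W1): it has a backbone.
By R15 (it has attribute J1, it meets criterion T1, it is classified as A): it is aquatic.
By R18 (it is in state S2, it is an invertebrate): it meets criterion W.
By R21 (it meets criterion Z, it meets criterion C1): it is a bird.
By R26 (it has a backbone): it carries flag Y1.
By R28 (it is in state W1, it is carnivorous): it meets criterion Y.
By R30 (it is aquatic): it is migratory.
By R31 (it meets criterion Y): it satisfies condition H.
By R37 (it is classified as L1): it can fly.
By R38 (it is tagged U1, it has marker Z1, it is in state F): it has marker D1.
By R1 (it lays eggs, it is venomous): it is classified as K1.
By R6 (it satisfies condition H, it has attribute M1, it meets criterion W): it satisfies condition M.
By R16 (it is migratory, it is tagged A1): it carries flag N.
By R19 (it carries flag Y1, it is a bird): it satisfies condition B.
By R25 (it is classified as K1, it has attribute U): it is in category X1.
By R32 (it can fly, it is a mammal): it has scales.
By R36 (it has marker D1, it is tagged E): it satisfies condition S1.
By R2 (it satisfies condition B, it satisfies condition M): it is tagged F2.
By R3 (it has scales, it has attribute M1): it is in category G.
By R8 (it is in category G, it is in category V): it satisfies condition C2.
By R11 (it satisfies condition S1, it is tagged A1, it has attribute U): it satisfies condition E1.
By R22 (it is in category X1, it is in state F): it has marker B1.
By R27 (it carries flag N, it satisfies condition E1, it is carnivorous): it is in category S.
By R33 (it has marker B1): it is warm-blooded.
By R23 (it is warm-blooded, it is in category S, it satisfies condition C2): it is in state P1.
By R34 (it is in state P1, it is tagged A1): it is in category V1.
By R20 (it is in category V1, it is tagged F2): it has attribute L.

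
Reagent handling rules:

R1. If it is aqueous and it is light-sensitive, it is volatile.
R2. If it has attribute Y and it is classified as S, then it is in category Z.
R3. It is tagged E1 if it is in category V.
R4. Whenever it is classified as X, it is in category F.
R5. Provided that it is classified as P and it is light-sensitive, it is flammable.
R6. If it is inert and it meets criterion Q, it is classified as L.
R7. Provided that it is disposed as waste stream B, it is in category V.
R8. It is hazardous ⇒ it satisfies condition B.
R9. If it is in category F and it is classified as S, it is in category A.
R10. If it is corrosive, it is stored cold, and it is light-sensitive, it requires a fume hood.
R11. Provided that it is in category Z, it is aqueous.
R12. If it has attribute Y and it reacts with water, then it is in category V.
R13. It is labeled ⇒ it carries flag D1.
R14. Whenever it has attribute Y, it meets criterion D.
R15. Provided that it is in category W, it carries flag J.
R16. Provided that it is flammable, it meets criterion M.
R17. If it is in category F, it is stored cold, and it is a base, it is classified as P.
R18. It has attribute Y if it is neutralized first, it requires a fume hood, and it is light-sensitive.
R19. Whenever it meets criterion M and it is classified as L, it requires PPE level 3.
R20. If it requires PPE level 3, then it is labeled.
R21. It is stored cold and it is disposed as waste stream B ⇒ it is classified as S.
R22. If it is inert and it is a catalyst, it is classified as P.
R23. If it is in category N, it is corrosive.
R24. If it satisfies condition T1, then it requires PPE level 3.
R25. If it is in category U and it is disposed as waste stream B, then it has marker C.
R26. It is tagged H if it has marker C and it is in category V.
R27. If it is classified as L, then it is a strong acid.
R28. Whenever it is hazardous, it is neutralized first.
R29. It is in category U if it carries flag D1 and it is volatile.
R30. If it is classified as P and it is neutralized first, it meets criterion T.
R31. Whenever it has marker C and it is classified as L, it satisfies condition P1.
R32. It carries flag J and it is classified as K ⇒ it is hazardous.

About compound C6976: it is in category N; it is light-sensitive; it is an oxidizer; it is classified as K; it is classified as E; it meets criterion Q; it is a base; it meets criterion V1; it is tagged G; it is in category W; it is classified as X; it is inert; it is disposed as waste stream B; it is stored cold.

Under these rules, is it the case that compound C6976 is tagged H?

Yes

By R4 (it is classified as X): it is in category F.
By R6 (it is inert, it meets criterion Q): it is classified as L.
By R7 (it is disposed as waste stream B): it is in category V.
By R15 (it is in category W): it carries flag J.
By R17 (it is in category F, it is stored cold, it is a base): it is classified as P.
By R21 (it is stored cold, it is disposed as waste stream B): it is classified as S.
By R23 (it is in category N): it is corrosive.
By R32 (it carries flag J, it is classified as K): it is hazardous.
By R5 (it is classified as P, it is light-sensitive): it is flammable.
By R10 (it is corrosive, it is stored cold, it is light-sensitive): it requires a fume hood.
By R16 (it is flammable): it meets criterion M.
By R19 (it meets criterion M, it is classified as L): it requires PPE level 3.
By R20 (it requires PPE level 3): it is labeled.
By R28 (it is hazardous): it is neutralized first.
By R13 (it is labeled): it carries flag D1.
By R18 (it is neutralized first, it requires a fume hood, it is light-sensitive): it has attribute Y.
By R2 (it has attribute Y, it is classified as S): it is in category Z.
By R11 (it is in category Z): it is aqueous.
By R1 (it is aqueous, it is light-sensitive): it is volatile.
By R29 (it carries flag D1, it is volatile): it is in category U.
By R25 (it is in category U, it is disposed as waste stream B): it has marker C.
By R26 (it has marker C, it is in category V): it is tagged H.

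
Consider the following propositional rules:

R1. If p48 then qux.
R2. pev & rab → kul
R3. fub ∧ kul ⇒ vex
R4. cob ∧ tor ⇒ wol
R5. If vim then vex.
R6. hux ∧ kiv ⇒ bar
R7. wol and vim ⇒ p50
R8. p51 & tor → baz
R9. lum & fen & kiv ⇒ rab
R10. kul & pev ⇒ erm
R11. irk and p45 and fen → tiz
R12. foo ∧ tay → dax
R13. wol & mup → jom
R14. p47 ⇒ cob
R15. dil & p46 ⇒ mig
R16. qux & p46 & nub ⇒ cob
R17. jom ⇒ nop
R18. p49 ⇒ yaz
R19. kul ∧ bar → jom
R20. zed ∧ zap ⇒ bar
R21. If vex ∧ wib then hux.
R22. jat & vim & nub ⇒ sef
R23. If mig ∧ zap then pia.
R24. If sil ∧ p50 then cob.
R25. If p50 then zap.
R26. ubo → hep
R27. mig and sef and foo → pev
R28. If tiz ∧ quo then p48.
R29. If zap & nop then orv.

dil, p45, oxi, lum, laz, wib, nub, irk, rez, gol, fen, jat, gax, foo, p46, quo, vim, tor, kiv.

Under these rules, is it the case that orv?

vex  (by R5: vim)
rab  (by R9: lum, fen, kiv)
tiz  (by R11: irk, p45, fen)
mig  (by R15: dil, p46)
hux  (by R21: vex, wib)
sef  (by R22: jat, vim, nub)
pev  (by R27: mig, sef, foo)
p48  (by R28: tiz, quo)
qux  (by R1: p48)
kul  (by R2: pev, rab)
bar  (by R6: hux, kiv)
cob  (by R16: qux, p46, nub)
jom  (by R19: kul, bar)
wol  (by R4: cob, tor)
p50  (by R7: wol, vim)
nop  (by R17: jom)
zap  (by R25: p50)
orv  (by R29: zap, nop)

Yes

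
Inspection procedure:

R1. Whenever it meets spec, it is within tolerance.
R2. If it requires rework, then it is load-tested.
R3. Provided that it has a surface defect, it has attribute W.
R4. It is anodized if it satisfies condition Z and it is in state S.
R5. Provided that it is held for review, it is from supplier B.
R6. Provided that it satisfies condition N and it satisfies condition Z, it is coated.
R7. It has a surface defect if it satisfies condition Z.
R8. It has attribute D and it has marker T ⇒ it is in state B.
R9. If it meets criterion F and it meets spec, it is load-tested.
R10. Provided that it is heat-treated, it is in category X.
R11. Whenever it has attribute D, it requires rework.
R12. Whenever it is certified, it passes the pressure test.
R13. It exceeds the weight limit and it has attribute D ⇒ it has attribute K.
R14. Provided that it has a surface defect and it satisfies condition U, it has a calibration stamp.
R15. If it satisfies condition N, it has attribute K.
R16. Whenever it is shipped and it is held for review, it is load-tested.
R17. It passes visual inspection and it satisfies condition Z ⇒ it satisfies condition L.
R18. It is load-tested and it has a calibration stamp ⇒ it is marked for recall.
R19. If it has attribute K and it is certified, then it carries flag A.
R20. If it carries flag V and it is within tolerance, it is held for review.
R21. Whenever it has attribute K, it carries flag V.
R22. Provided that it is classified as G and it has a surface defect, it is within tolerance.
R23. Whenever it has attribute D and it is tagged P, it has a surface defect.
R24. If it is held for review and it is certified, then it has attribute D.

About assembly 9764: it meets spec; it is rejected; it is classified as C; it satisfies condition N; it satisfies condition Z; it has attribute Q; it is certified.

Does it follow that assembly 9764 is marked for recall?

Forward chaining from the given facts derives: is within tolerance, is coated, has a surface defect, passes the pressure test, has attribute K, carries flag A, carries flag V, has attribute W, is held for review, has attribute D, is from supplier B, requires rework, is load-tested.
The only rule concluding "it is marked for recall" is R18, which needs "it has a calibration stamp"; that is never established.

No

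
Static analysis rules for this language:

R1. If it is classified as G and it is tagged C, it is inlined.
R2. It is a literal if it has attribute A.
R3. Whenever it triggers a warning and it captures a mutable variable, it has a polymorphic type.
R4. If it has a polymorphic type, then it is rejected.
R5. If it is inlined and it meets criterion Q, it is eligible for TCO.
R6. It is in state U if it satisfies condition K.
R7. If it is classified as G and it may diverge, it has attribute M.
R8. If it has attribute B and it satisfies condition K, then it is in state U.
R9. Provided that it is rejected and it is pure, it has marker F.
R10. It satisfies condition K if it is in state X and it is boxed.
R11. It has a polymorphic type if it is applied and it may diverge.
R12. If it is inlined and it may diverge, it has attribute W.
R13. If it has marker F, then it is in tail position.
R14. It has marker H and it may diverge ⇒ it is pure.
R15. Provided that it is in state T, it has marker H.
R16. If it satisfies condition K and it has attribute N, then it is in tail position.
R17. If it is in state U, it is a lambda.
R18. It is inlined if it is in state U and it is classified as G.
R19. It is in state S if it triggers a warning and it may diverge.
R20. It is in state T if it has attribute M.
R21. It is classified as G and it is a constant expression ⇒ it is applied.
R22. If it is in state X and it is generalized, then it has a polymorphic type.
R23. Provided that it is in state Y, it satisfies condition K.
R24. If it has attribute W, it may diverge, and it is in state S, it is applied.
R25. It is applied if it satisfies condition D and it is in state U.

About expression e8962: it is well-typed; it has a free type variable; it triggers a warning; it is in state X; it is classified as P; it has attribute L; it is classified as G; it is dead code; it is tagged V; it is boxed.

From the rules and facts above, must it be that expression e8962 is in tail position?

No

Forward chaining from the given facts derives: satisfies condition K, is in state U, is a lambda, is inlined.
Rules concluding "it is in tail position": R13 needs "it has marker F"; R16 needs "it has attribute N" — none of these are established.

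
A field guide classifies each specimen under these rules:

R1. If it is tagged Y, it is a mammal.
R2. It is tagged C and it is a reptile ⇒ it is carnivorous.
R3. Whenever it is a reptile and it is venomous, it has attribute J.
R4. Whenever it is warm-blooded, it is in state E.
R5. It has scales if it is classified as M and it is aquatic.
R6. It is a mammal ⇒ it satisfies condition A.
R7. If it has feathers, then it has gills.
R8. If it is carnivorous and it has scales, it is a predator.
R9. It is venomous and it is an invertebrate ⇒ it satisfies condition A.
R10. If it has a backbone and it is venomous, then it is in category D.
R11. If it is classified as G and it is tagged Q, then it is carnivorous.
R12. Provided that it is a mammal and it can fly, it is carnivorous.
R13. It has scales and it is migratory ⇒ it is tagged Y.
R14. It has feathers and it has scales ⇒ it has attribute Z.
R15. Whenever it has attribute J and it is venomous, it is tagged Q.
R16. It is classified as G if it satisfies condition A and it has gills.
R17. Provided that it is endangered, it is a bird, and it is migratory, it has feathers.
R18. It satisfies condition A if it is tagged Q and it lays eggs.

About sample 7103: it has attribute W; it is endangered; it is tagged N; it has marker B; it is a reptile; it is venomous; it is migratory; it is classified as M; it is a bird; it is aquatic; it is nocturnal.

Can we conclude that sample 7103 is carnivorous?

By R3 (it is a reptile, it is venomous): it has attribute J.
By R5 (it is classified as M, it is aquatic): it has scales.
By R13 (it has scales, it is migratory): it is tagged Y.
By R15 (it has attribute J, it is venomous): it is tagged Q.
By R17 (it is endangered, it is a bird, it is migratory): it has feathers.
By R1 (it is tagged Y): it is a mammal.
By R6 (it is a mammal): it satisfies condition A.
By R7 (it has feathers): it has gills.
By R16 (it satisfies condition A, it has gills): it is classified as G.
By R11 (it is classified as G, it is tagged Q): it is carnivorous.

Yes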